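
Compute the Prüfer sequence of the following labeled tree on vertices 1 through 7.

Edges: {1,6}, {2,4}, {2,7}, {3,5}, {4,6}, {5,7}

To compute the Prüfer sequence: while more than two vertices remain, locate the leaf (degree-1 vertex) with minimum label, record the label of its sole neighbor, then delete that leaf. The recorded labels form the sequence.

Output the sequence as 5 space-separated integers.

Answer: 6 5 7 4 2

Derivation:
Step 1: leaves = {1,3}. Remove smallest leaf 1, emit neighbor 6.
Step 2: leaves = {3,6}. Remove smallest leaf 3, emit neighbor 5.
Step 3: leaves = {5,6}. Remove smallest leaf 5, emit neighbor 7.
Step 4: leaves = {6,7}. Remove smallest leaf 6, emit neighbor 4.
Step 5: leaves = {4,7}. Remove smallest leaf 4, emit neighbor 2.
Done: 2 vertices remain (2, 7). Sequence = [6 5 7 4 2]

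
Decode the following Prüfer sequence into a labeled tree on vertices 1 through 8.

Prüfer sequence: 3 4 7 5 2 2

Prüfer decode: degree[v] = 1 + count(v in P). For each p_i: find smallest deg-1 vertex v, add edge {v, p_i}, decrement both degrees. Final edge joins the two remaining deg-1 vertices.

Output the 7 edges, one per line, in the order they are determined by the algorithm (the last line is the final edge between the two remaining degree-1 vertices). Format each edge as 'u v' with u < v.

Answer: 1 3
3 4
4 7
5 6
2 5
2 7
2 8

Derivation:
Initial degrees: {1:1, 2:3, 3:2, 4:2, 5:2, 6:1, 7:2, 8:1}
Step 1: smallest deg-1 vertex = 1, p_1 = 3. Add edge {1,3}. Now deg[1]=0, deg[3]=1.
Step 2: smallest deg-1 vertex = 3, p_2 = 4. Add edge {3,4}. Now deg[3]=0, deg[4]=1.
Step 3: smallest deg-1 vertex = 4, p_3 = 7. Add edge {4,7}. Now deg[4]=0, deg[7]=1.
Step 4: smallest deg-1 vertex = 6, p_4 = 5. Add edge {5,6}. Now deg[6]=0, deg[5]=1.
Step 5: smallest deg-1 vertex = 5, p_5 = 2. Add edge {2,5}. Now deg[5]=0, deg[2]=2.
Step 6: smallest deg-1 vertex = 7, p_6 = 2. Add edge {2,7}. Now deg[7]=0, deg[2]=1.
Final: two remaining deg-1 vertices are 2, 8. Add edge {2,8}.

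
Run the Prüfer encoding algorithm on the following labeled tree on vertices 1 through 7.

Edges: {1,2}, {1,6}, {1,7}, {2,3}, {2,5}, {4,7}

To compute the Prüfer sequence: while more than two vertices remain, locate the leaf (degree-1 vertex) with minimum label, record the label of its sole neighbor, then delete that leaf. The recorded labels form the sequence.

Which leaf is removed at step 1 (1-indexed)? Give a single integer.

Answer: 3

Derivation:
Step 1: current leaves = {3,4,5,6}. Remove leaf 3 (neighbor: 2).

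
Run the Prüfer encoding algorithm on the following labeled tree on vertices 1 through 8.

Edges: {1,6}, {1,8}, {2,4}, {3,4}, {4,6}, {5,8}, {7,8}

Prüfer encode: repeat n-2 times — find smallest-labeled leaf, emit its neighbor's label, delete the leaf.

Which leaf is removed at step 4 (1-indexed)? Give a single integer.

Step 1: current leaves = {2,3,5,7}. Remove leaf 2 (neighbor: 4).
Step 2: current leaves = {3,5,7}. Remove leaf 3 (neighbor: 4).
Step 3: current leaves = {4,5,7}. Remove leaf 4 (neighbor: 6).
Step 4: current leaves = {5,6,7}. Remove leaf 5 (neighbor: 8).

Answer: 5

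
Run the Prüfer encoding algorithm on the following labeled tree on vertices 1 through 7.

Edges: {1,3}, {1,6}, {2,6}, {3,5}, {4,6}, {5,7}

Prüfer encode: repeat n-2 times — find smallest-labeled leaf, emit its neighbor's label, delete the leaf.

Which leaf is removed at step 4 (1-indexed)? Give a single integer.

Answer: 1

Derivation:
Step 1: current leaves = {2,4,7}. Remove leaf 2 (neighbor: 6).
Step 2: current leaves = {4,7}. Remove leaf 4 (neighbor: 6).
Step 3: current leaves = {6,7}. Remove leaf 6 (neighbor: 1).
Step 4: current leaves = {1,7}. Remove leaf 1 (neighbor: 3).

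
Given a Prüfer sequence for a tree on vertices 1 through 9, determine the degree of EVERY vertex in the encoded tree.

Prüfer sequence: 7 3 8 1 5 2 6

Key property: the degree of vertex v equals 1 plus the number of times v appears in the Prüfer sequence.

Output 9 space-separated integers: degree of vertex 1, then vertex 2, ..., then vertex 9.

p_1 = 7: count[7] becomes 1
p_2 = 3: count[3] becomes 1
p_3 = 8: count[8] becomes 1
p_4 = 1: count[1] becomes 1
p_5 = 5: count[5] becomes 1
p_6 = 2: count[2] becomes 1
p_7 = 6: count[6] becomes 1
Degrees (1 + count): deg[1]=1+1=2, deg[2]=1+1=2, deg[3]=1+1=2, deg[4]=1+0=1, deg[5]=1+1=2, deg[6]=1+1=2, deg[7]=1+1=2, deg[8]=1+1=2, deg[9]=1+0=1

Answer: 2 2 2 1 2 2 2 2 1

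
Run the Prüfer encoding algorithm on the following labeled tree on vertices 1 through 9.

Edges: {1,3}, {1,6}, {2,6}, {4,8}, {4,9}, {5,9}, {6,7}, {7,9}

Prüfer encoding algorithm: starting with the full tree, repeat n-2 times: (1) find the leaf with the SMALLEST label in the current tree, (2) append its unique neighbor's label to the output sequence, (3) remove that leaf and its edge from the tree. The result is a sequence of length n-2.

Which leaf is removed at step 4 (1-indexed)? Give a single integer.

Step 1: current leaves = {2,3,5,8}. Remove leaf 2 (neighbor: 6).
Step 2: current leaves = {3,5,8}. Remove leaf 3 (neighbor: 1).
Step 3: current leaves = {1,5,8}. Remove leaf 1 (neighbor: 6).
Step 4: current leaves = {5,6,8}. Remove leaf 5 (neighbor: 9).

Answer: 5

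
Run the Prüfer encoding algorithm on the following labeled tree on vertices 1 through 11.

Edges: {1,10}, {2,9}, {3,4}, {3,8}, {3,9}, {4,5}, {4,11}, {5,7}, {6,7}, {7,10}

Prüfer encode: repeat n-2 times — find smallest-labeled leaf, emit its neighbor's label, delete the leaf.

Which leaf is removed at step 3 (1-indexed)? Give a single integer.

Step 1: current leaves = {1,2,6,8,11}. Remove leaf 1 (neighbor: 10).
Step 2: current leaves = {2,6,8,10,11}. Remove leaf 2 (neighbor: 9).
Step 3: current leaves = {6,8,9,10,11}. Remove leaf 6 (neighbor: 7).

Answer: 6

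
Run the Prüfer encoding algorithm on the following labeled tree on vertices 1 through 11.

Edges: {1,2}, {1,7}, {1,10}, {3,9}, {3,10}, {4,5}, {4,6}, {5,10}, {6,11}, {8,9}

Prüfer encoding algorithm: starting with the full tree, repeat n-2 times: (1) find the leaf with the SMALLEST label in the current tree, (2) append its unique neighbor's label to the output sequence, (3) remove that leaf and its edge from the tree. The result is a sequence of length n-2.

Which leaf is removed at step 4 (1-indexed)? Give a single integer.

Answer: 8

Derivation:
Step 1: current leaves = {2,7,8,11}. Remove leaf 2 (neighbor: 1).
Step 2: current leaves = {7,8,11}. Remove leaf 7 (neighbor: 1).
Step 3: current leaves = {1,8,11}. Remove leaf 1 (neighbor: 10).
Step 4: current leaves = {8,11}. Remove leaf 8 (neighbor: 9).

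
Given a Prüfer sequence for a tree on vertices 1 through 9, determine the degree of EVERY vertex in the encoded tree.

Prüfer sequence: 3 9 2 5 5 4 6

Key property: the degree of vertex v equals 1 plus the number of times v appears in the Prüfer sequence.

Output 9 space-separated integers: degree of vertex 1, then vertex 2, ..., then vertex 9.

Answer: 1 2 2 2 3 2 1 1 2

Derivation:
p_1 = 3: count[3] becomes 1
p_2 = 9: count[9] becomes 1
p_3 = 2: count[2] becomes 1
p_4 = 5: count[5] becomes 1
p_5 = 5: count[5] becomes 2
p_6 = 4: count[4] becomes 1
p_7 = 6: count[6] becomes 1
Degrees (1 + count): deg[1]=1+0=1, deg[2]=1+1=2, deg[3]=1+1=2, deg[4]=1+1=2, deg[5]=1+2=3, deg[6]=1+1=2, deg[7]=1+0=1, deg[8]=1+0=1, deg[9]=1+1=2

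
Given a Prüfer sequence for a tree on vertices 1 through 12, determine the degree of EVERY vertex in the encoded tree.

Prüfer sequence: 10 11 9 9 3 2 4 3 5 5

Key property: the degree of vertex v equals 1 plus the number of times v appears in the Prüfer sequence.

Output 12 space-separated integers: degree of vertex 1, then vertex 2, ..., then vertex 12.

p_1 = 10: count[10] becomes 1
p_2 = 11: count[11] becomes 1
p_3 = 9: count[9] becomes 1
p_4 = 9: count[9] becomes 2
p_5 = 3: count[3] becomes 1
p_6 = 2: count[2] becomes 1
p_7 = 4: count[4] becomes 1
p_8 = 3: count[3] becomes 2
p_9 = 5: count[5] becomes 1
p_10 = 5: count[5] becomes 2
Degrees (1 + count): deg[1]=1+0=1, deg[2]=1+1=2, deg[3]=1+2=3, deg[4]=1+1=2, deg[5]=1+2=3, deg[6]=1+0=1, deg[7]=1+0=1, deg[8]=1+0=1, deg[9]=1+2=3, deg[10]=1+1=2, deg[11]=1+1=2, deg[12]=1+0=1

Answer: 1 2 3 2 3 1 1 1 3 2 2 1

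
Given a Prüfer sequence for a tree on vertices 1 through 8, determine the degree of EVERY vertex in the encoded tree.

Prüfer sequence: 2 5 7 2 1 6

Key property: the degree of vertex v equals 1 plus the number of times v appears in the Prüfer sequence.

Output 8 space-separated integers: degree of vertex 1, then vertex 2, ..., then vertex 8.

Answer: 2 3 1 1 2 2 2 1

Derivation:
p_1 = 2: count[2] becomes 1
p_2 = 5: count[5] becomes 1
p_3 = 7: count[7] becomes 1
p_4 = 2: count[2] becomes 2
p_5 = 1: count[1] becomes 1
p_6 = 6: count[6] becomes 1
Degrees (1 + count): deg[1]=1+1=2, deg[2]=1+2=3, deg[3]=1+0=1, deg[4]=1+0=1, deg[5]=1+1=2, deg[6]=1+1=2, deg[7]=1+1=2, deg[8]=1+0=1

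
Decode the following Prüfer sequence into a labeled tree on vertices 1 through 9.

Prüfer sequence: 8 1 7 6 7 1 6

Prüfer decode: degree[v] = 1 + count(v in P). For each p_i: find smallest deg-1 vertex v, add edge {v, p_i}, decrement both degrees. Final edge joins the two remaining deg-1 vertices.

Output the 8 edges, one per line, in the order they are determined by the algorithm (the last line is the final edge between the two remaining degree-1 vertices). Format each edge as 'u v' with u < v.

Initial degrees: {1:3, 2:1, 3:1, 4:1, 5:1, 6:3, 7:3, 8:2, 9:1}
Step 1: smallest deg-1 vertex = 2, p_1 = 8. Add edge {2,8}. Now deg[2]=0, deg[8]=1.
Step 2: smallest deg-1 vertex = 3, p_2 = 1. Add edge {1,3}. Now deg[3]=0, deg[1]=2.
Step 3: smallest deg-1 vertex = 4, p_3 = 7. Add edge {4,7}. Now deg[4]=0, deg[7]=2.
Step 4: smallest deg-1 vertex = 5, p_4 = 6. Add edge {5,6}. Now deg[5]=0, deg[6]=2.
Step 5: smallest deg-1 vertex = 8, p_5 = 7. Add edge {7,8}. Now deg[8]=0, deg[7]=1.
Step 6: smallest deg-1 vertex = 7, p_6 = 1. Add edge {1,7}. Now deg[7]=0, deg[1]=1.
Step 7: smallest deg-1 vertex = 1, p_7 = 6. Add edge {1,6}. Now deg[1]=0, deg[6]=1.
Final: two remaining deg-1 vertices are 6, 9. Add edge {6,9}.

Answer: 2 8
1 3
4 7
5 6
7 8
1 7
1 6
6 9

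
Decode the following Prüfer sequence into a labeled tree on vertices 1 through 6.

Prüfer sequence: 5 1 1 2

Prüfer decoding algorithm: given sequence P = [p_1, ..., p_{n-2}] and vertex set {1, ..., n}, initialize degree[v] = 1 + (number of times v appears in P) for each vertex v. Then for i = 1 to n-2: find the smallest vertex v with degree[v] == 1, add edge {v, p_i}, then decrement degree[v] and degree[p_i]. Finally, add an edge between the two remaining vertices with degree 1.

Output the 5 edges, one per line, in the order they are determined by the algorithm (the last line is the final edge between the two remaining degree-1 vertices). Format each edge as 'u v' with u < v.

Answer: 3 5
1 4
1 5
1 2
2 6

Derivation:
Initial degrees: {1:3, 2:2, 3:1, 4:1, 5:2, 6:1}
Step 1: smallest deg-1 vertex = 3, p_1 = 5. Add edge {3,5}. Now deg[3]=0, deg[5]=1.
Step 2: smallest deg-1 vertex = 4, p_2 = 1. Add edge {1,4}. Now deg[4]=0, deg[1]=2.
Step 3: smallest deg-1 vertex = 5, p_3 = 1. Add edge {1,5}. Now deg[5]=0, deg[1]=1.
Step 4: smallest deg-1 vertex = 1, p_4 = 2. Add edge {1,2}. Now deg[1]=0, deg[2]=1.
Final: two remaining deg-1 vertices are 2, 6. Add edge {2,6}.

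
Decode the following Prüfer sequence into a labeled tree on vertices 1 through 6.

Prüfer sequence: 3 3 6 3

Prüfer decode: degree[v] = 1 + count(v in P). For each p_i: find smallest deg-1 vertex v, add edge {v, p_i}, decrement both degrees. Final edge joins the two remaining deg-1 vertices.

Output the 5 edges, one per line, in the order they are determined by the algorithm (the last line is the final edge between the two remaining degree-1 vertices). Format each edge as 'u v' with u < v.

Answer: 1 3
2 3
4 6
3 5
3 6

Derivation:
Initial degrees: {1:1, 2:1, 3:4, 4:1, 5:1, 6:2}
Step 1: smallest deg-1 vertex = 1, p_1 = 3. Add edge {1,3}. Now deg[1]=0, deg[3]=3.
Step 2: smallest deg-1 vertex = 2, p_2 = 3. Add edge {2,3}. Now deg[2]=0, deg[3]=2.
Step 3: smallest deg-1 vertex = 4, p_3 = 6. Add edge {4,6}. Now deg[4]=0, deg[6]=1.
Step 4: smallest deg-1 vertex = 5, p_4 = 3. Add edge {3,5}. Now deg[5]=0, deg[3]=1.
Final: two remaining deg-1 vertices are 3, 6. Add edge {3,6}.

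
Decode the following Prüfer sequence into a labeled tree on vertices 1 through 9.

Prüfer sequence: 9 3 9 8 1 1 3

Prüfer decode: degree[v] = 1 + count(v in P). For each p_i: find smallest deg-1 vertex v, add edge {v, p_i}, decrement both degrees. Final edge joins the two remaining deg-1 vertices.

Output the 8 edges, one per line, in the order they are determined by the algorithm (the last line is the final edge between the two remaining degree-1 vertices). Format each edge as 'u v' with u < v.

Answer: 2 9
3 4
5 9
6 8
1 7
1 8
1 3
3 9

Derivation:
Initial degrees: {1:3, 2:1, 3:3, 4:1, 5:1, 6:1, 7:1, 8:2, 9:3}
Step 1: smallest deg-1 vertex = 2, p_1 = 9. Add edge {2,9}. Now deg[2]=0, deg[9]=2.
Step 2: smallest deg-1 vertex = 4, p_2 = 3. Add edge {3,4}. Now deg[4]=0, deg[3]=2.
Step 3: smallest deg-1 vertex = 5, p_3 = 9. Add edge {5,9}. Now deg[5]=0, deg[9]=1.
Step 4: smallest deg-1 vertex = 6, p_4 = 8. Add edge {6,8}. Now deg[6]=0, deg[8]=1.
Step 5: smallest deg-1 vertex = 7, p_5 = 1. Add edge {1,7}. Now deg[7]=0, deg[1]=2.
Step 6: smallest deg-1 vertex = 8, p_6 = 1. Add edge {1,8}. Now deg[8]=0, deg[1]=1.
Step 7: smallest deg-1 vertex = 1, p_7 = 3. Add edge {1,3}. Now deg[1]=0, deg[3]=1.
Final: two remaining deg-1 vertices are 3, 9. Add edge {3,9}.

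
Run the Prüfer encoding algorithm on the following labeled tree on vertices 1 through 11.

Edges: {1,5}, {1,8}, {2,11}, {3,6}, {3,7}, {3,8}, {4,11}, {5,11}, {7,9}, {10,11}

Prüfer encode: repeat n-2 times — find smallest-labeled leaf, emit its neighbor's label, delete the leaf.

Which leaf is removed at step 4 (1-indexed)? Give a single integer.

Answer: 9

Derivation:
Step 1: current leaves = {2,4,6,9,10}. Remove leaf 2 (neighbor: 11).
Step 2: current leaves = {4,6,9,10}. Remove leaf 4 (neighbor: 11).
Step 3: current leaves = {6,9,10}. Remove leaf 6 (neighbor: 3).
Step 4: current leaves = {9,10}. Remove leaf 9 (neighbor: 7).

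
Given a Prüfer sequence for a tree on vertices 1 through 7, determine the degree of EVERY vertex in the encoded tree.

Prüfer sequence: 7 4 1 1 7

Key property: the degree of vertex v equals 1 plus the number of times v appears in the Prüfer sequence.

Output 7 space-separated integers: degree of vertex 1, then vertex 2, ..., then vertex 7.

Answer: 3 1 1 2 1 1 3

Derivation:
p_1 = 7: count[7] becomes 1
p_2 = 4: count[4] becomes 1
p_3 = 1: count[1] becomes 1
p_4 = 1: count[1] becomes 2
p_5 = 7: count[7] becomes 2
Degrees (1 + count): deg[1]=1+2=3, deg[2]=1+0=1, deg[3]=1+0=1, deg[4]=1+1=2, deg[5]=1+0=1, deg[6]=1+0=1, deg[7]=1+2=3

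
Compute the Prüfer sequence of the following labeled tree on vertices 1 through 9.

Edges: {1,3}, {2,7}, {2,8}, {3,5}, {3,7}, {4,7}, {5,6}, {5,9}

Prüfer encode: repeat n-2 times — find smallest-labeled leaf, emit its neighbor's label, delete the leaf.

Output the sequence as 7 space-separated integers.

Step 1: leaves = {1,4,6,8,9}. Remove smallest leaf 1, emit neighbor 3.
Step 2: leaves = {4,6,8,9}. Remove smallest leaf 4, emit neighbor 7.
Step 3: leaves = {6,8,9}. Remove smallest leaf 6, emit neighbor 5.
Step 4: leaves = {8,9}. Remove smallest leaf 8, emit neighbor 2.
Step 5: leaves = {2,9}. Remove smallest leaf 2, emit neighbor 7.
Step 6: leaves = {7,9}. Remove smallest leaf 7, emit neighbor 3.
Step 7: leaves = {3,9}. Remove smallest leaf 3, emit neighbor 5.
Done: 2 vertices remain (5, 9). Sequence = [3 7 5 2 7 3 5]

Answer: 3 7 5 2 7 3 5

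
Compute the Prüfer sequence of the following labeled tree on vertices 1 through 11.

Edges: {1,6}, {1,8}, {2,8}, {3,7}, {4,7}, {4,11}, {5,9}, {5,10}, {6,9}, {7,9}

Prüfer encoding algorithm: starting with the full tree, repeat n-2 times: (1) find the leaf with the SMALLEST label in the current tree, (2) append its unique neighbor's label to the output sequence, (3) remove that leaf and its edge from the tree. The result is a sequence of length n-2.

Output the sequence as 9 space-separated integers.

Step 1: leaves = {2,3,10,11}. Remove smallest leaf 2, emit neighbor 8.
Step 2: leaves = {3,8,10,11}. Remove smallest leaf 3, emit neighbor 7.
Step 3: leaves = {8,10,11}. Remove smallest leaf 8, emit neighbor 1.
Step 4: leaves = {1,10,11}. Remove smallest leaf 1, emit neighbor 6.
Step 5: leaves = {6,10,11}. Remove smallest leaf 6, emit neighbor 9.
Step 6: leaves = {10,11}. Remove smallest leaf 10, emit neighbor 5.
Step 7: leaves = {5,11}. Remove smallest leaf 5, emit neighbor 9.
Step 8: leaves = {9,11}. Remove smallest leaf 9, emit neighbor 7.
Step 9: leaves = {7,11}. Remove smallest leaf 7, emit neighbor 4.
Done: 2 vertices remain (4, 11). Sequence = [8 7 1 6 9 5 9 7 4]

Answer: 8 7 1 6 9 5 9 7 4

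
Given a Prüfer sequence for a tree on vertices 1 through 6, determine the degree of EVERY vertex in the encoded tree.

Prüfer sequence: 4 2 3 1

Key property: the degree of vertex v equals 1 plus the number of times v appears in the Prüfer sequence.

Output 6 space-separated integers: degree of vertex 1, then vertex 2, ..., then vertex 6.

Answer: 2 2 2 2 1 1

Derivation:
p_1 = 4: count[4] becomes 1
p_2 = 2: count[2] becomes 1
p_3 = 3: count[3] becomes 1
p_4 = 1: count[1] becomes 1
Degrees (1 + count): deg[1]=1+1=2, deg[2]=1+1=2, deg[3]=1+1=2, deg[4]=1+1=2, deg[5]=1+0=1, deg[6]=1+0=1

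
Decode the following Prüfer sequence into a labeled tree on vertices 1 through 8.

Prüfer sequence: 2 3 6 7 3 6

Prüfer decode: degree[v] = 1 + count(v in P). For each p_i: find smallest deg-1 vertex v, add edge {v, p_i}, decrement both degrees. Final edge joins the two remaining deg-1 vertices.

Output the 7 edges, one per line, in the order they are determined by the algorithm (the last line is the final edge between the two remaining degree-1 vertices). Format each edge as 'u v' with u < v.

Initial degrees: {1:1, 2:2, 3:3, 4:1, 5:1, 6:3, 7:2, 8:1}
Step 1: smallest deg-1 vertex = 1, p_1 = 2. Add edge {1,2}. Now deg[1]=0, deg[2]=1.
Step 2: smallest deg-1 vertex = 2, p_2 = 3. Add edge {2,3}. Now deg[2]=0, deg[3]=2.
Step 3: smallest deg-1 vertex = 4, p_3 = 6. Add edge {4,6}. Now deg[4]=0, deg[6]=2.
Step 4: smallest deg-1 vertex = 5, p_4 = 7. Add edge {5,7}. Now deg[5]=0, deg[7]=1.
Step 5: smallest deg-1 vertex = 7, p_5 = 3. Add edge {3,7}. Now deg[7]=0, deg[3]=1.
Step 6: smallest deg-1 vertex = 3, p_6 = 6. Add edge {3,6}. Now deg[3]=0, deg[6]=1.
Final: two remaining deg-1 vertices are 6, 8. Add edge {6,8}.

Answer: 1 2
2 3
4 6
5 7
3 7
3 6
6 8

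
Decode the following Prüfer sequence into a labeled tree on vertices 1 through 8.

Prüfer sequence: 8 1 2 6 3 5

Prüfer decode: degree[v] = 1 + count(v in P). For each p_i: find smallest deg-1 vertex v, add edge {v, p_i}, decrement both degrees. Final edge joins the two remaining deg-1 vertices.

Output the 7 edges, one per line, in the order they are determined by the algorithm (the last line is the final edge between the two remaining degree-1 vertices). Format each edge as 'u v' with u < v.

Answer: 4 8
1 7
1 2
2 6
3 6
3 5
5 8

Derivation:
Initial degrees: {1:2, 2:2, 3:2, 4:1, 5:2, 6:2, 7:1, 8:2}
Step 1: smallest deg-1 vertex = 4, p_1 = 8. Add edge {4,8}. Now deg[4]=0, deg[8]=1.
Step 2: smallest deg-1 vertex = 7, p_2 = 1. Add edge {1,7}. Now deg[7]=0, deg[1]=1.
Step 3: smallest deg-1 vertex = 1, p_3 = 2. Add edge {1,2}. Now deg[1]=0, deg[2]=1.
Step 4: smallest deg-1 vertex = 2, p_4 = 6. Add edge {2,6}. Now deg[2]=0, deg[6]=1.
Step 5: smallest deg-1 vertex = 6, p_5 = 3. Add edge {3,6}. Now deg[6]=0, deg[3]=1.
Step 6: smallest deg-1 vertex = 3, p_6 = 5. Add edge {3,5}. Now deg[3]=0, deg[5]=1.
Final: two remaining deg-1 vertices are 5, 8. Add edge {5,8}.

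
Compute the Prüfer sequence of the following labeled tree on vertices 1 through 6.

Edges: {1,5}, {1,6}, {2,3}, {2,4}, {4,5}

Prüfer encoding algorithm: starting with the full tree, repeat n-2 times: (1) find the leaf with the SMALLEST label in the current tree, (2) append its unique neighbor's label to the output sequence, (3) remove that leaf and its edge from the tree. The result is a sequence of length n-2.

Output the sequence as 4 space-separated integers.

Answer: 2 4 5 1

Derivation:
Step 1: leaves = {3,6}. Remove smallest leaf 3, emit neighbor 2.
Step 2: leaves = {2,6}. Remove smallest leaf 2, emit neighbor 4.
Step 3: leaves = {4,6}. Remove smallest leaf 4, emit neighbor 5.
Step 4: leaves = {5,6}. Remove smallest leaf 5, emit neighbor 1.
Done: 2 vertices remain (1, 6). Sequence = [2 4 5 1]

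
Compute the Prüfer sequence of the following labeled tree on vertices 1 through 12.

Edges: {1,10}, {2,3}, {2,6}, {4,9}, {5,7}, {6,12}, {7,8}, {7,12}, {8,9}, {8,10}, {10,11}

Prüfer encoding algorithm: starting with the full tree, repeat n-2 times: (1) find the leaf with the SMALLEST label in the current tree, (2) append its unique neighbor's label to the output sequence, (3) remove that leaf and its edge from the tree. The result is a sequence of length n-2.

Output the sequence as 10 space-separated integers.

Answer: 10 2 6 9 7 12 8 10 8 7

Derivation:
Step 1: leaves = {1,3,4,5,11}. Remove smallest leaf 1, emit neighbor 10.
Step 2: leaves = {3,4,5,11}. Remove smallest leaf 3, emit neighbor 2.
Step 3: leaves = {2,4,5,11}. Remove smallest leaf 2, emit neighbor 6.
Step 4: leaves = {4,5,6,11}. Remove smallest leaf 4, emit neighbor 9.
Step 5: leaves = {5,6,9,11}. Remove smallest leaf 5, emit neighbor 7.
Step 6: leaves = {6,9,11}. Remove smallest leaf 6, emit neighbor 12.
Step 7: leaves = {9,11,12}. Remove smallest leaf 9, emit neighbor 8.
Step 8: leaves = {11,12}. Remove smallest leaf 11, emit neighbor 10.
Step 9: leaves = {10,12}. Remove smallest leaf 10, emit neighbor 8.
Step 10: leaves = {8,12}. Remove smallest leaf 8, emit neighbor 7.
Done: 2 vertices remain (7, 12). Sequence = [10 2 6 9 7 12 8 10 8 7]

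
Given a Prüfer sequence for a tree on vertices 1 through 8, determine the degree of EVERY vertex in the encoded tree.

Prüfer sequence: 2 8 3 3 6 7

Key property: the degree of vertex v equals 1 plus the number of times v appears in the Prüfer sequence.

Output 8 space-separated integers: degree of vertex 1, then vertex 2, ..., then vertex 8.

Answer: 1 2 3 1 1 2 2 2

Derivation:
p_1 = 2: count[2] becomes 1
p_2 = 8: count[8] becomes 1
p_3 = 3: count[3] becomes 1
p_4 = 3: count[3] becomes 2
p_5 = 6: count[6] becomes 1
p_6 = 7: count[7] becomes 1
Degrees (1 + count): deg[1]=1+0=1, deg[2]=1+1=2, deg[3]=1+2=3, deg[4]=1+0=1, deg[5]=1+0=1, deg[6]=1+1=2, deg[7]=1+1=2, deg[8]=1+1=2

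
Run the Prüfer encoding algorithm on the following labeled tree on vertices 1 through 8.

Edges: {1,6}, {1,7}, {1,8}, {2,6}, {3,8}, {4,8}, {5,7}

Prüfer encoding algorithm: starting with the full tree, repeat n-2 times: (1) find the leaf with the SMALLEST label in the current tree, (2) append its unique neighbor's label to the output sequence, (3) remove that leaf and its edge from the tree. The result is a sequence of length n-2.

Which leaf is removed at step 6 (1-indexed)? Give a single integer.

Answer: 7

Derivation:
Step 1: current leaves = {2,3,4,5}. Remove leaf 2 (neighbor: 6).
Step 2: current leaves = {3,4,5,6}. Remove leaf 3 (neighbor: 8).
Step 3: current leaves = {4,5,6}. Remove leaf 4 (neighbor: 8).
Step 4: current leaves = {5,6,8}. Remove leaf 5 (neighbor: 7).
Step 5: current leaves = {6,7,8}. Remove leaf 6 (neighbor: 1).
Step 6: current leaves = {7,8}. Remove leaf 7 (neighbor: 1).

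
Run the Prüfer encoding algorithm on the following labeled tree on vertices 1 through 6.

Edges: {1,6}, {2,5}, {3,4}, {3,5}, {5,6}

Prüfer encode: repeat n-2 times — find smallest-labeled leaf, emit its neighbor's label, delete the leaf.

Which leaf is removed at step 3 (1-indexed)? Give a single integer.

Answer: 4

Derivation:
Step 1: current leaves = {1,2,4}. Remove leaf 1 (neighbor: 6).
Step 2: current leaves = {2,4,6}. Remove leaf 2 (neighbor: 5).
Step 3: current leaves = {4,6}. Remove leaf 4 (neighbor: 3).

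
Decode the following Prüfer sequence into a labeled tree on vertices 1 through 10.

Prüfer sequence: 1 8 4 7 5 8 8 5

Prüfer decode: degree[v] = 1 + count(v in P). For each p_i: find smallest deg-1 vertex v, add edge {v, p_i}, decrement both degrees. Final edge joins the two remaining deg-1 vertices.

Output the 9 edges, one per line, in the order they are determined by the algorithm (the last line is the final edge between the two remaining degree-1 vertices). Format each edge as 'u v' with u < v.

Initial degrees: {1:2, 2:1, 3:1, 4:2, 5:3, 6:1, 7:2, 8:4, 9:1, 10:1}
Step 1: smallest deg-1 vertex = 2, p_1 = 1. Add edge {1,2}. Now deg[2]=0, deg[1]=1.
Step 2: smallest deg-1 vertex = 1, p_2 = 8. Add edge {1,8}. Now deg[1]=0, deg[8]=3.
Step 3: smallest deg-1 vertex = 3, p_3 = 4. Add edge {3,4}. Now deg[3]=0, deg[4]=1.
Step 4: smallest deg-1 vertex = 4, p_4 = 7. Add edge {4,7}. Now deg[4]=0, deg[7]=1.
Step 5: smallest deg-1 vertex = 6, p_5 = 5. Add edge {5,6}. Now deg[6]=0, deg[5]=2.
Step 6: smallest deg-1 vertex = 7, p_6 = 8. Add edge {7,8}. Now deg[7]=0, deg[8]=2.
Step 7: smallest deg-1 vertex = 9, p_7 = 8. Add edge {8,9}. Now deg[9]=0, deg[8]=1.
Step 8: smallest deg-1 vertex = 8, p_8 = 5. Add edge {5,8}. Now deg[8]=0, deg[5]=1.
Final: two remaining deg-1 vertices are 5, 10. Add edge {5,10}.

Answer: 1 2
1 8
3 4
4 7
5 6
7 8
8 9
5 8
5 10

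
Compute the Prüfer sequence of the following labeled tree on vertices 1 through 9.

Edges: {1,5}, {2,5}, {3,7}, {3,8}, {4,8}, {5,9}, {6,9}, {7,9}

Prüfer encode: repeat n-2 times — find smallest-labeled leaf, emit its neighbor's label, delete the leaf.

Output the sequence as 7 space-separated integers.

Answer: 5 5 8 9 9 3 7

Derivation:
Step 1: leaves = {1,2,4,6}. Remove smallest leaf 1, emit neighbor 5.
Step 2: leaves = {2,4,6}. Remove smallest leaf 2, emit neighbor 5.
Step 3: leaves = {4,5,6}. Remove smallest leaf 4, emit neighbor 8.
Step 4: leaves = {5,6,8}. Remove smallest leaf 5, emit neighbor 9.
Step 5: leaves = {6,8}. Remove smallest leaf 6, emit neighbor 9.
Step 6: leaves = {8,9}. Remove smallest leaf 8, emit neighbor 3.
Step 7: leaves = {3,9}. Remove smallest leaf 3, emit neighbor 7.
Done: 2 vertices remain (7, 9). Sequence = [5 5 8 9 9 3 7]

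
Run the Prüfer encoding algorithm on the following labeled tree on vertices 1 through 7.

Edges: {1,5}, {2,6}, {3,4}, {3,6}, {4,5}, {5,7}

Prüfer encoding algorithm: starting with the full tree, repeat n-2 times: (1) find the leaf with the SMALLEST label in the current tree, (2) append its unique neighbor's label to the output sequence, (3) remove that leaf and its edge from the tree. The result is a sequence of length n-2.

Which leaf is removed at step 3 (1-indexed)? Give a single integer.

Answer: 6

Derivation:
Step 1: current leaves = {1,2,7}. Remove leaf 1 (neighbor: 5).
Step 2: current leaves = {2,7}. Remove leaf 2 (neighbor: 6).
Step 3: current leaves = {6,7}. Remove leaf 6 (neighbor: 3).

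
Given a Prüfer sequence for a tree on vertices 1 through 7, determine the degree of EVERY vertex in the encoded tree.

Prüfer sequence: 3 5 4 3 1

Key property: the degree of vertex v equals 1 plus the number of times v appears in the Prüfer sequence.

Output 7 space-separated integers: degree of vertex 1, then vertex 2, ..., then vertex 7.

p_1 = 3: count[3] becomes 1
p_2 = 5: count[5] becomes 1
p_3 = 4: count[4] becomes 1
p_4 = 3: count[3] becomes 2
p_5 = 1: count[1] becomes 1
Degrees (1 + count): deg[1]=1+1=2, deg[2]=1+0=1, deg[3]=1+2=3, deg[4]=1+1=2, deg[5]=1+1=2, deg[6]=1+0=1, deg[7]=1+0=1

Answer: 2 1 3 2 2 1 1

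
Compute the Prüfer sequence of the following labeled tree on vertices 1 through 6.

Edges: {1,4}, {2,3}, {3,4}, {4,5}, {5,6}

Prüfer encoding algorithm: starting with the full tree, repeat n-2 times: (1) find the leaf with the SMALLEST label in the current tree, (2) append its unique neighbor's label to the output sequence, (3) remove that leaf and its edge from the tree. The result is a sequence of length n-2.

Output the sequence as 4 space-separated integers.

Answer: 4 3 4 5

Derivation:
Step 1: leaves = {1,2,6}. Remove smallest leaf 1, emit neighbor 4.
Step 2: leaves = {2,6}. Remove smallest leaf 2, emit neighbor 3.
Step 3: leaves = {3,6}. Remove smallest leaf 3, emit neighbor 4.
Step 4: leaves = {4,6}. Remove smallest leaf 4, emit neighbor 5.
Done: 2 vertices remain (5, 6). Sequence = [4 3 4 5]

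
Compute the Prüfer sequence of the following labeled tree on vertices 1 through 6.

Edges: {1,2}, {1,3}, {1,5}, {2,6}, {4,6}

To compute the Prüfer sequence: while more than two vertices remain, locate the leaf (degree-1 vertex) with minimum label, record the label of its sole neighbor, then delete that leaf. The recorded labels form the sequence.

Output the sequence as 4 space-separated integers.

Step 1: leaves = {3,4,5}. Remove smallest leaf 3, emit neighbor 1.
Step 2: leaves = {4,5}. Remove smallest leaf 4, emit neighbor 6.
Step 3: leaves = {5,6}. Remove smallest leaf 5, emit neighbor 1.
Step 4: leaves = {1,6}. Remove smallest leaf 1, emit neighbor 2.
Done: 2 vertices remain (2, 6). Sequence = [1 6 1 2]

Answer: 1 6 1 2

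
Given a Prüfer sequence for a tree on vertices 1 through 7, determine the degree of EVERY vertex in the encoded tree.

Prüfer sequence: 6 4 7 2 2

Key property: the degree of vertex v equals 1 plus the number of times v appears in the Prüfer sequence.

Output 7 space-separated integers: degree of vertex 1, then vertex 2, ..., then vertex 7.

p_1 = 6: count[6] becomes 1
p_2 = 4: count[4] becomes 1
p_3 = 7: count[7] becomes 1
p_4 = 2: count[2] becomes 1
p_5 = 2: count[2] becomes 2
Degrees (1 + count): deg[1]=1+0=1, deg[2]=1+2=3, deg[3]=1+0=1, deg[4]=1+1=2, deg[5]=1+0=1, deg[6]=1+1=2, deg[7]=1+1=2

Answer: 1 3 1 2 1 2 2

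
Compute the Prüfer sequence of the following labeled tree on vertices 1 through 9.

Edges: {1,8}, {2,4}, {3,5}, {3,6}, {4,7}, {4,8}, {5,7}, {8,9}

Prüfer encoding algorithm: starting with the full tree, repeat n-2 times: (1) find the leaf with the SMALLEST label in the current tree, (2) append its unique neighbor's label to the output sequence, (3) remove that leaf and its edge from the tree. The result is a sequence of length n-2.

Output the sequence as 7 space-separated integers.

Answer: 8 4 3 5 7 4 8

Derivation:
Step 1: leaves = {1,2,6,9}. Remove smallest leaf 1, emit neighbor 8.
Step 2: leaves = {2,6,9}. Remove smallest leaf 2, emit neighbor 4.
Step 3: leaves = {6,9}. Remove smallest leaf 6, emit neighbor 3.
Step 4: leaves = {3,9}. Remove smallest leaf 3, emit neighbor 5.
Step 5: leaves = {5,9}. Remove smallest leaf 5, emit neighbor 7.
Step 6: leaves = {7,9}. Remove smallest leaf 7, emit neighbor 4.
Step 7: leaves = {4,9}. Remove smallest leaf 4, emit neighbor 8.
Done: 2 vertices remain (8, 9). Sequence = [8 4 3 5 7 4 8]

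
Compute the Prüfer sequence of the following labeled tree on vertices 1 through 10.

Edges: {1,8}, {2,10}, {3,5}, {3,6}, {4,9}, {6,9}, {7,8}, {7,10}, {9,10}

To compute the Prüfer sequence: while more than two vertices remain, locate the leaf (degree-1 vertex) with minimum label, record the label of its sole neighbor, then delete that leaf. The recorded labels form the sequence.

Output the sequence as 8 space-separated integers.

Answer: 8 10 9 3 6 9 7 10

Derivation:
Step 1: leaves = {1,2,4,5}. Remove smallest leaf 1, emit neighbor 8.
Step 2: leaves = {2,4,5,8}. Remove smallest leaf 2, emit neighbor 10.
Step 3: leaves = {4,5,8}. Remove smallest leaf 4, emit neighbor 9.
Step 4: leaves = {5,8}. Remove smallest leaf 5, emit neighbor 3.
Step 5: leaves = {3,8}. Remove smallest leaf 3, emit neighbor 6.
Step 6: leaves = {6,8}. Remove smallest leaf 6, emit neighbor 9.
Step 7: leaves = {8,9}. Remove smallest leaf 8, emit neighbor 7.
Step 8: leaves = {7,9}. Remove smallest leaf 7, emit neighbor 10.
Done: 2 vertices remain (9, 10). Sequence = [8 10 9 3 6 9 7 10]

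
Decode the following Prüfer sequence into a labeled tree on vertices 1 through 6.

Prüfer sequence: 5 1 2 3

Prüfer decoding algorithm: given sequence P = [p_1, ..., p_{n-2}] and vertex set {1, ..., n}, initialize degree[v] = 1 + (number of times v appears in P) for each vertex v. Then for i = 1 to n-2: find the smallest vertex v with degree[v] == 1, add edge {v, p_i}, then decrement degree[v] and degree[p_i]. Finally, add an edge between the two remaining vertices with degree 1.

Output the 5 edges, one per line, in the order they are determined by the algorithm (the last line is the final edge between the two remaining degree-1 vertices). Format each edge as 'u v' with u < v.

Answer: 4 5
1 5
1 2
2 3
3 6

Derivation:
Initial degrees: {1:2, 2:2, 3:2, 4:1, 5:2, 6:1}
Step 1: smallest deg-1 vertex = 4, p_1 = 5. Add edge {4,5}. Now deg[4]=0, deg[5]=1.
Step 2: smallest deg-1 vertex = 5, p_2 = 1. Add edge {1,5}. Now deg[5]=0, deg[1]=1.
Step 3: smallest deg-1 vertex = 1, p_3 = 2. Add edge {1,2}. Now deg[1]=0, deg[2]=1.
Step 4: smallest deg-1 vertex = 2, p_4 = 3. Add edge {2,3}. Now deg[2]=0, deg[3]=1.
Final: two remaining deg-1 vertices are 3, 6. Add edge {3,6}.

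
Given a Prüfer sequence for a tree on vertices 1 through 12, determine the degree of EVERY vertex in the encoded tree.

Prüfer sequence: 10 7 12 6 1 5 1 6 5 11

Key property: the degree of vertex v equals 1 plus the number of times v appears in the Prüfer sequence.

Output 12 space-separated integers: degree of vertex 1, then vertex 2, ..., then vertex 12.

p_1 = 10: count[10] becomes 1
p_2 = 7: count[7] becomes 1
p_3 = 12: count[12] becomes 1
p_4 = 6: count[6] becomes 1
p_5 = 1: count[1] becomes 1
p_6 = 5: count[5] becomes 1
p_7 = 1: count[1] becomes 2
p_8 = 6: count[6] becomes 2
p_9 = 5: count[5] becomes 2
p_10 = 11: count[11] becomes 1
Degrees (1 + count): deg[1]=1+2=3, deg[2]=1+0=1, deg[3]=1+0=1, deg[4]=1+0=1, deg[5]=1+2=3, deg[6]=1+2=3, deg[7]=1+1=2, deg[8]=1+0=1, deg[9]=1+0=1, deg[10]=1+1=2, deg[11]=1+1=2, deg[12]=1+1=2

Answer: 3 1 1 1 3 3 2 1 1 2 2 2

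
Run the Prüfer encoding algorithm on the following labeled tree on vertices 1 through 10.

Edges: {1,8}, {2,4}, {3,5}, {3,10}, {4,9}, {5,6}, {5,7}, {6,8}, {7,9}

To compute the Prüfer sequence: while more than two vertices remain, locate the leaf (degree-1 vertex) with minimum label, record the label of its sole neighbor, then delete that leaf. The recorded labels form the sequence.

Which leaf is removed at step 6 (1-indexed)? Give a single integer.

Step 1: current leaves = {1,2,10}. Remove leaf 1 (neighbor: 8).
Step 2: current leaves = {2,8,10}. Remove leaf 2 (neighbor: 4).
Step 3: current leaves = {4,8,10}. Remove leaf 4 (neighbor: 9).
Step 4: current leaves = {8,9,10}. Remove leaf 8 (neighbor: 6).
Step 5: current leaves = {6,9,10}. Remove leaf 6 (neighbor: 5).
Step 6: current leaves = {9,10}. Remove leaf 9 (neighbor: 7).

Answer: 9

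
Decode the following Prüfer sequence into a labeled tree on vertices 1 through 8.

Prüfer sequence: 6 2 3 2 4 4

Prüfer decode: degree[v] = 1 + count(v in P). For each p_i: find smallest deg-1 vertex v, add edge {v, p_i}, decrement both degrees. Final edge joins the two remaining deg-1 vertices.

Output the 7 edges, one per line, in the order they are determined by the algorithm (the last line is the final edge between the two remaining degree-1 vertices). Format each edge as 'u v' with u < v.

Initial degrees: {1:1, 2:3, 3:2, 4:3, 5:1, 6:2, 7:1, 8:1}
Step 1: smallest deg-1 vertex = 1, p_1 = 6. Add edge {1,6}. Now deg[1]=0, deg[6]=1.
Step 2: smallest deg-1 vertex = 5, p_2 = 2. Add edge {2,5}. Now deg[5]=0, deg[2]=2.
Step 3: smallest deg-1 vertex = 6, p_3 = 3. Add edge {3,6}. Now deg[6]=0, deg[3]=1.
Step 4: smallest deg-1 vertex = 3, p_4 = 2. Add edge {2,3}. Now deg[3]=0, deg[2]=1.
Step 5: smallest deg-1 vertex = 2, p_5 = 4. Add edge {2,4}. Now deg[2]=0, deg[4]=2.
Step 6: smallest deg-1 vertex = 7, p_6 = 4. Add edge {4,7}. Now deg[7]=0, deg[4]=1.
Final: two remaining deg-1 vertices are 4, 8. Add edge {4,8}.

Answer: 1 6
2 5
3 6
2 3
2 4
4 7
4 8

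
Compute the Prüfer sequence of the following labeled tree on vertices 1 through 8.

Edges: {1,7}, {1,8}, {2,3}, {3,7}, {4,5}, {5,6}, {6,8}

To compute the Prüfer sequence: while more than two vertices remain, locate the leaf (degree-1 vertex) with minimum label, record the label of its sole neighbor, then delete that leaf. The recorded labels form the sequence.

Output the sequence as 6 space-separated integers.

Answer: 3 7 5 6 8 1

Derivation:
Step 1: leaves = {2,4}. Remove smallest leaf 2, emit neighbor 3.
Step 2: leaves = {3,4}. Remove smallest leaf 3, emit neighbor 7.
Step 3: leaves = {4,7}. Remove smallest leaf 4, emit neighbor 5.
Step 4: leaves = {5,7}. Remove smallest leaf 5, emit neighbor 6.
Step 5: leaves = {6,7}. Remove smallest leaf 6, emit neighbor 8.
Step 6: leaves = {7,8}. Remove smallest leaf 7, emit neighbor 1.
Done: 2 vertices remain (1, 8). Sequence = [3 7 5 6 8 1]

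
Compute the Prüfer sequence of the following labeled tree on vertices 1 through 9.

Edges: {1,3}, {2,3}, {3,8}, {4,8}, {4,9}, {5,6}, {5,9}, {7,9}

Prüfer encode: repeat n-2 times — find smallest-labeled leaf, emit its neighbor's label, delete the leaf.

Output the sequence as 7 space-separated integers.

Answer: 3 3 8 5 9 9 4

Derivation:
Step 1: leaves = {1,2,6,7}. Remove smallest leaf 1, emit neighbor 3.
Step 2: leaves = {2,6,7}. Remove smallest leaf 2, emit neighbor 3.
Step 3: leaves = {3,6,7}. Remove smallest leaf 3, emit neighbor 8.
Step 4: leaves = {6,7,8}. Remove smallest leaf 6, emit neighbor 5.
Step 5: leaves = {5,7,8}. Remove smallest leaf 5, emit neighbor 9.
Step 6: leaves = {7,8}. Remove smallest leaf 7, emit neighbor 9.
Step 7: leaves = {8,9}. Remove smallest leaf 8, emit neighbor 4.
Done: 2 vertices remain (4, 9). Sequence = [3 3 8 5 9 9 4]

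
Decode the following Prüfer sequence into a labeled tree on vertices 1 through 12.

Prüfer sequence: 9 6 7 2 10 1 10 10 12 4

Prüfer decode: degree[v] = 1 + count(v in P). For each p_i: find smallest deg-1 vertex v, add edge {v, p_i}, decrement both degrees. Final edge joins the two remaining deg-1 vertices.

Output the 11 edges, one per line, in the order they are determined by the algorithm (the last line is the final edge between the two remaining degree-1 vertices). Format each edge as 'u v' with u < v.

Initial degrees: {1:2, 2:2, 3:1, 4:2, 5:1, 6:2, 7:2, 8:1, 9:2, 10:4, 11:1, 12:2}
Step 1: smallest deg-1 vertex = 3, p_1 = 9. Add edge {3,9}. Now deg[3]=0, deg[9]=1.
Step 2: smallest deg-1 vertex = 5, p_2 = 6. Add edge {5,6}. Now deg[5]=0, deg[6]=1.
Step 3: smallest deg-1 vertex = 6, p_3 = 7. Add edge {6,7}. Now deg[6]=0, deg[7]=1.
Step 4: smallest deg-1 vertex = 7, p_4 = 2. Add edge {2,7}. Now deg[7]=0, deg[2]=1.
Step 5: smallest deg-1 vertex = 2, p_5 = 10. Add edge {2,10}. Now deg[2]=0, deg[10]=3.
Step 6: smallest deg-1 vertex = 8, p_6 = 1. Add edge {1,8}. Now deg[8]=0, deg[1]=1.
Step 7: smallest deg-1 vertex = 1, p_7 = 10. Add edge {1,10}. Now deg[1]=0, deg[10]=2.
Step 8: smallest deg-1 vertex = 9, p_8 = 10. Add edge {9,10}. Now deg[9]=0, deg[10]=1.
Step 9: smallest deg-1 vertex = 10, p_9 = 12. Add edge {10,12}. Now deg[10]=0, deg[12]=1.
Step 10: smallest deg-1 vertex = 11, p_10 = 4. Add edge {4,11}. Now deg[11]=0, deg[4]=1.
Final: two remaining deg-1 vertices are 4, 12. Add edge {4,12}.

Answer: 3 9
5 6
6 7
2 7
2 10
1 8
1 10
9 10
10 12
4 11
4 12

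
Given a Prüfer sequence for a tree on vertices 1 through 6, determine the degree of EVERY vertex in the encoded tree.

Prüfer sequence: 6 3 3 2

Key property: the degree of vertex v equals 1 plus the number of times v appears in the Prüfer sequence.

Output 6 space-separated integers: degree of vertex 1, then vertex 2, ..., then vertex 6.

p_1 = 6: count[6] becomes 1
p_2 = 3: count[3] becomes 1
p_3 = 3: count[3] becomes 2
p_4 = 2: count[2] becomes 1
Degrees (1 + count): deg[1]=1+0=1, deg[2]=1+1=2, deg[3]=1+2=3, deg[4]=1+0=1, deg[5]=1+0=1, deg[6]=1+1=2

Answer: 1 2 3 1 1 2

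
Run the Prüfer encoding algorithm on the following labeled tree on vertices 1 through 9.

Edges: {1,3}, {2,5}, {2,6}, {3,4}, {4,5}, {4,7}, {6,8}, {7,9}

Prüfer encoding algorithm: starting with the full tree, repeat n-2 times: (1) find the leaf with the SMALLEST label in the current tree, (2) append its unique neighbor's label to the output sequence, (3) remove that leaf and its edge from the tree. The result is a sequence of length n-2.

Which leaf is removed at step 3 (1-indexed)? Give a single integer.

Answer: 8

Derivation:
Step 1: current leaves = {1,8,9}. Remove leaf 1 (neighbor: 3).
Step 2: current leaves = {3,8,9}. Remove leaf 3 (neighbor: 4).
Step 3: current leaves = {8,9}. Remove leaf 8 (neighbor: 6).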